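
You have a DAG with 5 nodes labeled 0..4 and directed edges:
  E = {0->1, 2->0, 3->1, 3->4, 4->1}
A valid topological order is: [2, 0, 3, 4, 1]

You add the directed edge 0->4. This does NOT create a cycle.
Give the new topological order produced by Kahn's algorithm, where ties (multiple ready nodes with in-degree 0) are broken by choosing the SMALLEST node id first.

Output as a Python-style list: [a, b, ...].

Answer: [2, 0, 3, 4, 1]

Derivation:
Old toposort: [2, 0, 3, 4, 1]
Added edge: 0->4
Position of 0 (1) < position of 4 (3). Old order still valid.
Run Kahn's algorithm (break ties by smallest node id):
  initial in-degrees: [1, 3, 0, 0, 2]
  ready (indeg=0): [2, 3]
  pop 2: indeg[0]->0 | ready=[0, 3] | order so far=[2]
  pop 0: indeg[1]->2; indeg[4]->1 | ready=[3] | order so far=[2, 0]
  pop 3: indeg[1]->1; indeg[4]->0 | ready=[4] | order so far=[2, 0, 3]
  pop 4: indeg[1]->0 | ready=[1] | order so far=[2, 0, 3, 4]
  pop 1: no out-edges | ready=[] | order so far=[2, 0, 3, 4, 1]
  Result: [2, 0, 3, 4, 1]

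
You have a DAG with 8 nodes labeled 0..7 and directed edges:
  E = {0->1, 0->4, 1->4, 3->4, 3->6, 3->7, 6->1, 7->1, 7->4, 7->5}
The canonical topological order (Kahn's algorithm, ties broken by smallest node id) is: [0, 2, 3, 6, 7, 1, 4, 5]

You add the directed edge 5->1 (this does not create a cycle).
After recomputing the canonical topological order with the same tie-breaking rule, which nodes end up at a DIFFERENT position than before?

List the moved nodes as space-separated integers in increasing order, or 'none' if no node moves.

Old toposort: [0, 2, 3, 6, 7, 1, 4, 5]
Added edge 5->1
Recompute Kahn (smallest-id tiebreak):
  initial in-degrees: [0, 4, 0, 0, 4, 1, 1, 1]
  ready (indeg=0): [0, 2, 3]
  pop 0: indeg[1]->3; indeg[4]->3 | ready=[2, 3] | order so far=[0]
  pop 2: no out-edges | ready=[3] | order so far=[0, 2]
  pop 3: indeg[4]->2; indeg[6]->0; indeg[7]->0 | ready=[6, 7] | order so far=[0, 2, 3]
  pop 6: indeg[1]->2 | ready=[7] | order so far=[0, 2, 3, 6]
  pop 7: indeg[1]->1; indeg[4]->1; indeg[5]->0 | ready=[5] | order so far=[0, 2, 3, 6, 7]
  pop 5: indeg[1]->0 | ready=[1] | order so far=[0, 2, 3, 6, 7, 5]
  pop 1: indeg[4]->0 | ready=[4] | order so far=[0, 2, 3, 6, 7, 5, 1]
  pop 4: no out-edges | ready=[] | order so far=[0, 2, 3, 6, 7, 5, 1, 4]
New canonical toposort: [0, 2, 3, 6, 7, 5, 1, 4]
Compare positions:
  Node 0: index 0 -> 0 (same)
  Node 1: index 5 -> 6 (moved)
  Node 2: index 1 -> 1 (same)
  Node 3: index 2 -> 2 (same)
  Node 4: index 6 -> 7 (moved)
  Node 5: index 7 -> 5 (moved)
  Node 6: index 3 -> 3 (same)
  Node 7: index 4 -> 4 (same)
Nodes that changed position: 1 4 5

Answer: 1 4 5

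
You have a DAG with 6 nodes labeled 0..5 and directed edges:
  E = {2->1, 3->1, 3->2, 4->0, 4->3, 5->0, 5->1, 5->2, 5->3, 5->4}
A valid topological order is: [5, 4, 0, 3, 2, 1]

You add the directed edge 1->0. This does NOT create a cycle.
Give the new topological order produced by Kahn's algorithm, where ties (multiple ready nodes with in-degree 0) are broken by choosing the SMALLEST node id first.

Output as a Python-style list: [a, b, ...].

Old toposort: [5, 4, 0, 3, 2, 1]
Added edge: 1->0
Position of 1 (5) > position of 0 (2). Must reorder: 1 must now come before 0.
Run Kahn's algorithm (break ties by smallest node id):
  initial in-degrees: [3, 3, 2, 2, 1, 0]
  ready (indeg=0): [5]
  pop 5: indeg[0]->2; indeg[1]->2; indeg[2]->1; indeg[3]->1; indeg[4]->0 | ready=[4] | order so far=[5]
  pop 4: indeg[0]->1; indeg[3]->0 | ready=[3] | order so far=[5, 4]
  pop 3: indeg[1]->1; indeg[2]->0 | ready=[2] | order so far=[5, 4, 3]
  pop 2: indeg[1]->0 | ready=[1] | order so far=[5, 4, 3, 2]
  pop 1: indeg[0]->0 | ready=[0] | order so far=[5, 4, 3, 2, 1]
  pop 0: no out-edges | ready=[] | order so far=[5, 4, 3, 2, 1, 0]
  Result: [5, 4, 3, 2, 1, 0]

Answer: [5, 4, 3, 2, 1, 0]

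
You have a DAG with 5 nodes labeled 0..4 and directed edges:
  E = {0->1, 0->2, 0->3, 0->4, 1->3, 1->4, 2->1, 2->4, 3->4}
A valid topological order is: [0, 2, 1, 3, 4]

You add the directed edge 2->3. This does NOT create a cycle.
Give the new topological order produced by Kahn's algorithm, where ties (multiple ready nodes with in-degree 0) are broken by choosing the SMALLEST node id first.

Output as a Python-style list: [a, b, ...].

Old toposort: [0, 2, 1, 3, 4]
Added edge: 2->3
Position of 2 (1) < position of 3 (3). Old order still valid.
Run Kahn's algorithm (break ties by smallest node id):
  initial in-degrees: [0, 2, 1, 3, 4]
  ready (indeg=0): [0]
  pop 0: indeg[1]->1; indeg[2]->0; indeg[3]->2; indeg[4]->3 | ready=[2] | order so far=[0]
  pop 2: indeg[1]->0; indeg[3]->1; indeg[4]->2 | ready=[1] | order so far=[0, 2]
  pop 1: indeg[3]->0; indeg[4]->1 | ready=[3] | order so far=[0, 2, 1]
  pop 3: indeg[4]->0 | ready=[4] | order so far=[0, 2, 1, 3]
  pop 4: no out-edges | ready=[] | order so far=[0, 2, 1, 3, 4]
  Result: [0, 2, 1, 3, 4]

Answer: [0, 2, 1, 3, 4]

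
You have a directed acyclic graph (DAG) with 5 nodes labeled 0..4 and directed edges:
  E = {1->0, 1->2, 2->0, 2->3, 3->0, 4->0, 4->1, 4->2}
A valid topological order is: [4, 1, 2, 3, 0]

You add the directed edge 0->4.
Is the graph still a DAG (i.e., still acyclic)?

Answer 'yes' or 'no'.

Answer: no

Derivation:
Given toposort: [4, 1, 2, 3, 0]
Position of 0: index 4; position of 4: index 0
New edge 0->4: backward (u after v in old order)
Backward edge: old toposort is now invalid. Check if this creates a cycle.
Does 4 already reach 0? Reachable from 4: [0, 1, 2, 3, 4]. YES -> cycle!
Still a DAG? no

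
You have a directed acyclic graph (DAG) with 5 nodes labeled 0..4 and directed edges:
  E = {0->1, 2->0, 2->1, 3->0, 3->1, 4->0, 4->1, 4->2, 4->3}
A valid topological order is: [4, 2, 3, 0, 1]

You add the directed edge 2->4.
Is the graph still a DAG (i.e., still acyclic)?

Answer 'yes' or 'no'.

Answer: no

Derivation:
Given toposort: [4, 2, 3, 0, 1]
Position of 2: index 1; position of 4: index 0
New edge 2->4: backward (u after v in old order)
Backward edge: old toposort is now invalid. Check if this creates a cycle.
Does 4 already reach 2? Reachable from 4: [0, 1, 2, 3, 4]. YES -> cycle!
Still a DAG? no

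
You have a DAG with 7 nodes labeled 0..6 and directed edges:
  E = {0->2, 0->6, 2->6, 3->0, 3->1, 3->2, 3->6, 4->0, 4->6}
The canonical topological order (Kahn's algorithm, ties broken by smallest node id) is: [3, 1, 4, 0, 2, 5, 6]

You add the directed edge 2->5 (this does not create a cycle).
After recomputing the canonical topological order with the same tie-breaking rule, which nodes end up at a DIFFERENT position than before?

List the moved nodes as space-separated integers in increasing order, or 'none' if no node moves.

Old toposort: [3, 1, 4, 0, 2, 5, 6]
Added edge 2->5
Recompute Kahn (smallest-id tiebreak):
  initial in-degrees: [2, 1, 2, 0, 0, 1, 4]
  ready (indeg=0): [3, 4]
  pop 3: indeg[0]->1; indeg[1]->0; indeg[2]->1; indeg[6]->3 | ready=[1, 4] | order so far=[3]
  pop 1: no out-edges | ready=[4] | order so far=[3, 1]
  pop 4: indeg[0]->0; indeg[6]->2 | ready=[0] | order so far=[3, 1, 4]
  pop 0: indeg[2]->0; indeg[6]->1 | ready=[2] | order so far=[3, 1, 4, 0]
  pop 2: indeg[5]->0; indeg[6]->0 | ready=[5, 6] | order so far=[3, 1, 4, 0, 2]
  pop 5: no out-edges | ready=[6] | order so far=[3, 1, 4, 0, 2, 5]
  pop 6: no out-edges | ready=[] | order so far=[3, 1, 4, 0, 2, 5, 6]
New canonical toposort: [3, 1, 4, 0, 2, 5, 6]
Compare positions:
  Node 0: index 3 -> 3 (same)
  Node 1: index 1 -> 1 (same)
  Node 2: index 4 -> 4 (same)
  Node 3: index 0 -> 0 (same)
  Node 4: index 2 -> 2 (same)
  Node 5: index 5 -> 5 (same)
  Node 6: index 6 -> 6 (same)
Nodes that changed position: none

Answer: none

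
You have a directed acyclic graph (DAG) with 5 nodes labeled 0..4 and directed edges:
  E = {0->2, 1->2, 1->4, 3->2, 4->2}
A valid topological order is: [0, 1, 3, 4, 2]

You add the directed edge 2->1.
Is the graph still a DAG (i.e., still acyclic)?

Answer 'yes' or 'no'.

Given toposort: [0, 1, 3, 4, 2]
Position of 2: index 4; position of 1: index 1
New edge 2->1: backward (u after v in old order)
Backward edge: old toposort is now invalid. Check if this creates a cycle.
Does 1 already reach 2? Reachable from 1: [1, 2, 4]. YES -> cycle!
Still a DAG? no

Answer: no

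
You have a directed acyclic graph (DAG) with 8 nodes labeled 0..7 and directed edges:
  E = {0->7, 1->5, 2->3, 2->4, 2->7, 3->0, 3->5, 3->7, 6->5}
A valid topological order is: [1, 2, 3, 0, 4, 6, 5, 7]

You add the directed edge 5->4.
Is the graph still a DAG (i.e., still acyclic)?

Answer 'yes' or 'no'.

Answer: yes

Derivation:
Given toposort: [1, 2, 3, 0, 4, 6, 5, 7]
Position of 5: index 6; position of 4: index 4
New edge 5->4: backward (u after v in old order)
Backward edge: old toposort is now invalid. Check if this creates a cycle.
Does 4 already reach 5? Reachable from 4: [4]. NO -> still a DAG (reorder needed).
Still a DAG? yes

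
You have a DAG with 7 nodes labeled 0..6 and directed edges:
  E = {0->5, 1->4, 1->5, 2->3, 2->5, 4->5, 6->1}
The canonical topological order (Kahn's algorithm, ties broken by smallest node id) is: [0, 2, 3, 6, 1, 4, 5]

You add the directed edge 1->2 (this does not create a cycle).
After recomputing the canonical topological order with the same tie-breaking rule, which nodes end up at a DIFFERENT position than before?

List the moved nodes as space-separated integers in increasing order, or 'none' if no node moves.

Old toposort: [0, 2, 3, 6, 1, 4, 5]
Added edge 1->2
Recompute Kahn (smallest-id tiebreak):
  initial in-degrees: [0, 1, 1, 1, 1, 4, 0]
  ready (indeg=0): [0, 6]
  pop 0: indeg[5]->3 | ready=[6] | order so far=[0]
  pop 6: indeg[1]->0 | ready=[1] | order so far=[0, 6]
  pop 1: indeg[2]->0; indeg[4]->0; indeg[5]->2 | ready=[2, 4] | order so far=[0, 6, 1]
  pop 2: indeg[3]->0; indeg[5]->1 | ready=[3, 4] | order so far=[0, 6, 1, 2]
  pop 3: no out-edges | ready=[4] | order so far=[0, 6, 1, 2, 3]
  pop 4: indeg[5]->0 | ready=[5] | order so far=[0, 6, 1, 2, 3, 4]
  pop 5: no out-edges | ready=[] | order so far=[0, 6, 1, 2, 3, 4, 5]
New canonical toposort: [0, 6, 1, 2, 3, 4, 5]
Compare positions:
  Node 0: index 0 -> 0 (same)
  Node 1: index 4 -> 2 (moved)
  Node 2: index 1 -> 3 (moved)
  Node 3: index 2 -> 4 (moved)
  Node 4: index 5 -> 5 (same)
  Node 5: index 6 -> 6 (same)
  Node 6: index 3 -> 1 (moved)
Nodes that changed position: 1 2 3 6

Answer: 1 2 3 6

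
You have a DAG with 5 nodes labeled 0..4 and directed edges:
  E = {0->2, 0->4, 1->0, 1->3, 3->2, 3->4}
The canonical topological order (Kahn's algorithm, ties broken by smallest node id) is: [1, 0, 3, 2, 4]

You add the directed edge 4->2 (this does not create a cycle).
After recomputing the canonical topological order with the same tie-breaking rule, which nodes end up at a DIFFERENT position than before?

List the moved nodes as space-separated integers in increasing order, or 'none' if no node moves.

Old toposort: [1, 0, 3, 2, 4]
Added edge 4->2
Recompute Kahn (smallest-id tiebreak):
  initial in-degrees: [1, 0, 3, 1, 2]
  ready (indeg=0): [1]
  pop 1: indeg[0]->0; indeg[3]->0 | ready=[0, 3] | order so far=[1]
  pop 0: indeg[2]->2; indeg[4]->1 | ready=[3] | order so far=[1, 0]
  pop 3: indeg[2]->1; indeg[4]->0 | ready=[4] | order so far=[1, 0, 3]
  pop 4: indeg[2]->0 | ready=[2] | order so far=[1, 0, 3, 4]
  pop 2: no out-edges | ready=[] | order so far=[1, 0, 3, 4, 2]
New canonical toposort: [1, 0, 3, 4, 2]
Compare positions:
  Node 0: index 1 -> 1 (same)
  Node 1: index 0 -> 0 (same)
  Node 2: index 3 -> 4 (moved)
  Node 3: index 2 -> 2 (same)
  Node 4: index 4 -> 3 (moved)
Nodes that changed position: 2 4

Answer: 2 4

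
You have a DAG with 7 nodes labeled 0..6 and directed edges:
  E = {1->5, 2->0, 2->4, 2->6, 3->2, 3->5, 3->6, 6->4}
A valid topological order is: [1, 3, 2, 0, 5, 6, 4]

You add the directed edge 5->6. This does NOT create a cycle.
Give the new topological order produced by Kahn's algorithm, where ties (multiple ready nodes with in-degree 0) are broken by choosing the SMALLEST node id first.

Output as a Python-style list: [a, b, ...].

Old toposort: [1, 3, 2, 0, 5, 6, 4]
Added edge: 5->6
Position of 5 (4) < position of 6 (5). Old order still valid.
Run Kahn's algorithm (break ties by smallest node id):
  initial in-degrees: [1, 0, 1, 0, 2, 2, 3]
  ready (indeg=0): [1, 3]
  pop 1: indeg[5]->1 | ready=[3] | order so far=[1]
  pop 3: indeg[2]->0; indeg[5]->0; indeg[6]->2 | ready=[2, 5] | order so far=[1, 3]
  pop 2: indeg[0]->0; indeg[4]->1; indeg[6]->1 | ready=[0, 5] | order so far=[1, 3, 2]
  pop 0: no out-edges | ready=[5] | order so far=[1, 3, 2, 0]
  pop 5: indeg[6]->0 | ready=[6] | order so far=[1, 3, 2, 0, 5]
  pop 6: indeg[4]->0 | ready=[4] | order so far=[1, 3, 2, 0, 5, 6]
  pop 4: no out-edges | ready=[] | order so far=[1, 3, 2, 0, 5, 6, 4]
  Result: [1, 3, 2, 0, 5, 6, 4]

Answer: [1, 3, 2, 0, 5, 6, 4]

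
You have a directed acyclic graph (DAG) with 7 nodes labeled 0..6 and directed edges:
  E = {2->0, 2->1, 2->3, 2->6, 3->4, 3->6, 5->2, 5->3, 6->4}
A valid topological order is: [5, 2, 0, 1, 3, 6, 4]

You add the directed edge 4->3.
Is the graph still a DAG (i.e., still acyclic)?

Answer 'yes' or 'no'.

Answer: no

Derivation:
Given toposort: [5, 2, 0, 1, 3, 6, 4]
Position of 4: index 6; position of 3: index 4
New edge 4->3: backward (u after v in old order)
Backward edge: old toposort is now invalid. Check if this creates a cycle.
Does 3 already reach 4? Reachable from 3: [3, 4, 6]. YES -> cycle!
Still a DAG? no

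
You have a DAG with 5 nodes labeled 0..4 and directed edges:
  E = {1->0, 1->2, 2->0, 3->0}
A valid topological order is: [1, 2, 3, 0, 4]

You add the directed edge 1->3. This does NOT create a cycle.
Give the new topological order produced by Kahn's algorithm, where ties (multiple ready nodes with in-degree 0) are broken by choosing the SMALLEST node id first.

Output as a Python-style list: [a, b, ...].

Answer: [1, 2, 3, 0, 4]

Derivation:
Old toposort: [1, 2, 3, 0, 4]
Added edge: 1->3
Position of 1 (0) < position of 3 (2). Old order still valid.
Run Kahn's algorithm (break ties by smallest node id):
  initial in-degrees: [3, 0, 1, 1, 0]
  ready (indeg=0): [1, 4]
  pop 1: indeg[0]->2; indeg[2]->0; indeg[3]->0 | ready=[2, 3, 4] | order so far=[1]
  pop 2: indeg[0]->1 | ready=[3, 4] | order so far=[1, 2]
  pop 3: indeg[0]->0 | ready=[0, 4] | order so far=[1, 2, 3]
  pop 0: no out-edges | ready=[4] | order so far=[1, 2, 3, 0]
  pop 4: no out-edges | ready=[] | order so far=[1, 2, 3, 0, 4]
  Result: [1, 2, 3, 0, 4]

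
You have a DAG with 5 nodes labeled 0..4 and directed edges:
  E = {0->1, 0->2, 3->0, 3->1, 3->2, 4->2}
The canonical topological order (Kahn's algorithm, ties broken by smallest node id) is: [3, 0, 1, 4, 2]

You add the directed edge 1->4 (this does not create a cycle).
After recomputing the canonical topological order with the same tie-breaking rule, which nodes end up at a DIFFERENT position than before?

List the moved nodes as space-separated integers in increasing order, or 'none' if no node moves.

Old toposort: [3, 0, 1, 4, 2]
Added edge 1->4
Recompute Kahn (smallest-id tiebreak):
  initial in-degrees: [1, 2, 3, 0, 1]
  ready (indeg=0): [3]
  pop 3: indeg[0]->0; indeg[1]->1; indeg[2]->2 | ready=[0] | order so far=[3]
  pop 0: indeg[1]->0; indeg[2]->1 | ready=[1] | order so far=[3, 0]
  pop 1: indeg[4]->0 | ready=[4] | order so far=[3, 0, 1]
  pop 4: indeg[2]->0 | ready=[2] | order so far=[3, 0, 1, 4]
  pop 2: no out-edges | ready=[] | order so far=[3, 0, 1, 4, 2]
New canonical toposort: [3, 0, 1, 4, 2]
Compare positions:
  Node 0: index 1 -> 1 (same)
  Node 1: index 2 -> 2 (same)
  Node 2: index 4 -> 4 (same)
  Node 3: index 0 -> 0 (same)
  Node 4: index 3 -> 3 (same)
Nodes that changed position: none

Answer: none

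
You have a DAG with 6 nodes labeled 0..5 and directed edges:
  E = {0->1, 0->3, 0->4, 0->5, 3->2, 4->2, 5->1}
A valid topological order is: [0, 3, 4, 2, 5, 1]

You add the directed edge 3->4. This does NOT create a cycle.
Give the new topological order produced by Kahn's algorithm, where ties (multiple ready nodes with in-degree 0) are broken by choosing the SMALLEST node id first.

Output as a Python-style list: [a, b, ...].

Old toposort: [0, 3, 4, 2, 5, 1]
Added edge: 3->4
Position of 3 (1) < position of 4 (2). Old order still valid.
Run Kahn's algorithm (break ties by smallest node id):
  initial in-degrees: [0, 2, 2, 1, 2, 1]
  ready (indeg=0): [0]
  pop 0: indeg[1]->1; indeg[3]->0; indeg[4]->1; indeg[5]->0 | ready=[3, 5] | order so far=[0]
  pop 3: indeg[2]->1; indeg[4]->0 | ready=[4, 5] | order so far=[0, 3]
  pop 4: indeg[2]->0 | ready=[2, 5] | order so far=[0, 3, 4]
  pop 2: no out-edges | ready=[5] | order so far=[0, 3, 4, 2]
  pop 5: indeg[1]->0 | ready=[1] | order so far=[0, 3, 4, 2, 5]
  pop 1: no out-edges | ready=[] | order so far=[0, 3, 4, 2, 5, 1]
  Result: [0, 3, 4, 2, 5, 1]

Answer: [0, 3, 4, 2, 5, 1]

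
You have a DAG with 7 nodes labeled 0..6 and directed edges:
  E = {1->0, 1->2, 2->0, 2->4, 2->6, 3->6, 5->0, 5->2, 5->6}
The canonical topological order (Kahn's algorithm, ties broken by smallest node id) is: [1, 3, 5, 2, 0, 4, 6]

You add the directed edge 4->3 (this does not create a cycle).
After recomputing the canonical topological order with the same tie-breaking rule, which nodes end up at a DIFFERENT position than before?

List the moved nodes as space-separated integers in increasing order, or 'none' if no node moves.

Answer: 0 2 3 4 5

Derivation:
Old toposort: [1, 3, 5, 2, 0, 4, 6]
Added edge 4->3
Recompute Kahn (smallest-id tiebreak):
  initial in-degrees: [3, 0, 2, 1, 1, 0, 3]
  ready (indeg=0): [1, 5]
  pop 1: indeg[0]->2; indeg[2]->1 | ready=[5] | order so far=[1]
  pop 5: indeg[0]->1; indeg[2]->0; indeg[6]->2 | ready=[2] | order so far=[1, 5]
  pop 2: indeg[0]->0; indeg[4]->0; indeg[6]->1 | ready=[0, 4] | order so far=[1, 5, 2]
  pop 0: no out-edges | ready=[4] | order so far=[1, 5, 2, 0]
  pop 4: indeg[3]->0 | ready=[3] | order so far=[1, 5, 2, 0, 4]
  pop 3: indeg[6]->0 | ready=[6] | order so far=[1, 5, 2, 0, 4, 3]
  pop 6: no out-edges | ready=[] | order so far=[1, 5, 2, 0, 4, 3, 6]
New canonical toposort: [1, 5, 2, 0, 4, 3, 6]
Compare positions:
  Node 0: index 4 -> 3 (moved)
  Node 1: index 0 -> 0 (same)
  Node 2: index 3 -> 2 (moved)
  Node 3: index 1 -> 5 (moved)
  Node 4: index 5 -> 4 (moved)
  Node 5: index 2 -> 1 (moved)
  Node 6: index 6 -> 6 (same)
Nodes that changed position: 0 2 3 4 5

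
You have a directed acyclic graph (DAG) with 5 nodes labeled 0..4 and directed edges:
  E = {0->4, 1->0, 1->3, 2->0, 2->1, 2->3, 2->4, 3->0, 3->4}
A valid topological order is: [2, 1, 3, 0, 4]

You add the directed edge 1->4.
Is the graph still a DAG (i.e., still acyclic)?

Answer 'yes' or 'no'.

Answer: yes

Derivation:
Given toposort: [2, 1, 3, 0, 4]
Position of 1: index 1; position of 4: index 4
New edge 1->4: forward
Forward edge: respects the existing order. Still a DAG, same toposort still valid.
Still a DAG? yes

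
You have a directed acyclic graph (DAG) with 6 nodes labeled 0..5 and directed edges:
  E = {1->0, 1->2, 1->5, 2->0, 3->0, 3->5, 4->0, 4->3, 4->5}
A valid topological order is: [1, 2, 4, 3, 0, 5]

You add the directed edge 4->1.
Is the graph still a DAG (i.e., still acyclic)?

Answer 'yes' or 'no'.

Given toposort: [1, 2, 4, 3, 0, 5]
Position of 4: index 2; position of 1: index 0
New edge 4->1: backward (u after v in old order)
Backward edge: old toposort is now invalid. Check if this creates a cycle.
Does 1 already reach 4? Reachable from 1: [0, 1, 2, 5]. NO -> still a DAG (reorder needed).
Still a DAG? yes

Answer: yes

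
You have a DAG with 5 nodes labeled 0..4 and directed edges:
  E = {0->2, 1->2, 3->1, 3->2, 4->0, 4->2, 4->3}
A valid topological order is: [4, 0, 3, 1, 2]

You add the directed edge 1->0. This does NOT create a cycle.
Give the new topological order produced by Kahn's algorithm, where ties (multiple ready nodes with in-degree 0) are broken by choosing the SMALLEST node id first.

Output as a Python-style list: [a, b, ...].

Old toposort: [4, 0, 3, 1, 2]
Added edge: 1->0
Position of 1 (3) > position of 0 (1). Must reorder: 1 must now come before 0.
Run Kahn's algorithm (break ties by smallest node id):
  initial in-degrees: [2, 1, 4, 1, 0]
  ready (indeg=0): [4]
  pop 4: indeg[0]->1; indeg[2]->3; indeg[3]->0 | ready=[3] | order so far=[4]
  pop 3: indeg[1]->0; indeg[2]->2 | ready=[1] | order so far=[4, 3]
  pop 1: indeg[0]->0; indeg[2]->1 | ready=[0] | order so far=[4, 3, 1]
  pop 0: indeg[2]->0 | ready=[2] | order so far=[4, 3, 1, 0]
  pop 2: no out-edges | ready=[] | order so far=[4, 3, 1, 0, 2]
  Result: [4, 3, 1, 0, 2]

Answer: [4, 3, 1, 0, 2]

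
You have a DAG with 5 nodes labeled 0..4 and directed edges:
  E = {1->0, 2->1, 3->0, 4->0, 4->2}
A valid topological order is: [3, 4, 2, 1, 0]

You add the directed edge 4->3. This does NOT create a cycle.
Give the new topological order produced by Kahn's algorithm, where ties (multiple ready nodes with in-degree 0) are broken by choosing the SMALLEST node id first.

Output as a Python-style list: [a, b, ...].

Old toposort: [3, 4, 2, 1, 0]
Added edge: 4->3
Position of 4 (1) > position of 3 (0). Must reorder: 4 must now come before 3.
Run Kahn's algorithm (break ties by smallest node id):
  initial in-degrees: [3, 1, 1, 1, 0]
  ready (indeg=0): [4]
  pop 4: indeg[0]->2; indeg[2]->0; indeg[3]->0 | ready=[2, 3] | order so far=[4]
  pop 2: indeg[1]->0 | ready=[1, 3] | order so far=[4, 2]
  pop 1: indeg[0]->1 | ready=[3] | order so far=[4, 2, 1]
  pop 3: indeg[0]->0 | ready=[0] | order so far=[4, 2, 1, 3]
  pop 0: no out-edges | ready=[] | order so far=[4, 2, 1, 3, 0]
  Result: [4, 2, 1, 3, 0]

Answer: [4, 2, 1, 3, 0]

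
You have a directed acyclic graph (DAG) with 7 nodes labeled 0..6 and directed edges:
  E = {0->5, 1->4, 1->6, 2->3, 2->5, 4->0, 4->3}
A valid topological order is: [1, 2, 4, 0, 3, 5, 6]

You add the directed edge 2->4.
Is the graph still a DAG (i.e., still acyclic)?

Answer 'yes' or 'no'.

Answer: yes

Derivation:
Given toposort: [1, 2, 4, 0, 3, 5, 6]
Position of 2: index 1; position of 4: index 2
New edge 2->4: forward
Forward edge: respects the existing order. Still a DAG, same toposort still valid.
Still a DAG? yes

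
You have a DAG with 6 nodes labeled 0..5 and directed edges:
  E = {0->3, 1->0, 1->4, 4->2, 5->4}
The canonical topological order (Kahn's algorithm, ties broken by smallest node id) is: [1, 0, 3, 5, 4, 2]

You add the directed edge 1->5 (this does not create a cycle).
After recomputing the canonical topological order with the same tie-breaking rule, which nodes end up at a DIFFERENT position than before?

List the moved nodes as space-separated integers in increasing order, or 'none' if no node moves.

Answer: none

Derivation:
Old toposort: [1, 0, 3, 5, 4, 2]
Added edge 1->5
Recompute Kahn (smallest-id tiebreak):
  initial in-degrees: [1, 0, 1, 1, 2, 1]
  ready (indeg=0): [1]
  pop 1: indeg[0]->0; indeg[4]->1; indeg[5]->0 | ready=[0, 5] | order so far=[1]
  pop 0: indeg[3]->0 | ready=[3, 5] | order so far=[1, 0]
  pop 3: no out-edges | ready=[5] | order so far=[1, 0, 3]
  pop 5: indeg[4]->0 | ready=[4] | order so far=[1, 0, 3, 5]
  pop 4: indeg[2]->0 | ready=[2] | order so far=[1, 0, 3, 5, 4]
  pop 2: no out-edges | ready=[] | order so far=[1, 0, 3, 5, 4, 2]
New canonical toposort: [1, 0, 3, 5, 4, 2]
Compare positions:
  Node 0: index 1 -> 1 (same)
  Node 1: index 0 -> 0 (same)
  Node 2: index 5 -> 5 (same)
  Node 3: index 2 -> 2 (same)
  Node 4: index 4 -> 4 (same)
  Node 5: index 3 -> 3 (same)
Nodes that changed position: none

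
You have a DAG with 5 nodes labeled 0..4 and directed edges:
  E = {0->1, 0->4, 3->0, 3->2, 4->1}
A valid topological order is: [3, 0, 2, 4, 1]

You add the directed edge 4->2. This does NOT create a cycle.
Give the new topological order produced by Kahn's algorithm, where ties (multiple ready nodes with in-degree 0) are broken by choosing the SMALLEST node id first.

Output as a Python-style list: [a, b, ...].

Answer: [3, 0, 4, 1, 2]

Derivation:
Old toposort: [3, 0, 2, 4, 1]
Added edge: 4->2
Position of 4 (3) > position of 2 (2). Must reorder: 4 must now come before 2.
Run Kahn's algorithm (break ties by smallest node id):
  initial in-degrees: [1, 2, 2, 0, 1]
  ready (indeg=0): [3]
  pop 3: indeg[0]->0; indeg[2]->1 | ready=[0] | order so far=[3]
  pop 0: indeg[1]->1; indeg[4]->0 | ready=[4] | order so far=[3, 0]
  pop 4: indeg[1]->0; indeg[2]->0 | ready=[1, 2] | order so far=[3, 0, 4]
  pop 1: no out-edges | ready=[2] | order so far=[3, 0, 4, 1]
  pop 2: no out-edges | ready=[] | order so far=[3, 0, 4, 1, 2]
  Result: [3, 0, 4, 1, 2]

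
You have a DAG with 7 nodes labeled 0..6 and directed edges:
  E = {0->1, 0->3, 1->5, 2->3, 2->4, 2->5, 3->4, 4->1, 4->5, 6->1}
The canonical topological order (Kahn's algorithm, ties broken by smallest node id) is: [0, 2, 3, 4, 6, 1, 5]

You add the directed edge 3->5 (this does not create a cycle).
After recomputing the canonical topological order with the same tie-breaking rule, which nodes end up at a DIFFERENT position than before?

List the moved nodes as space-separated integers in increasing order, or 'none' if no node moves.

Old toposort: [0, 2, 3, 4, 6, 1, 5]
Added edge 3->5
Recompute Kahn (smallest-id tiebreak):
  initial in-degrees: [0, 3, 0, 2, 2, 4, 0]
  ready (indeg=0): [0, 2, 6]
  pop 0: indeg[1]->2; indeg[3]->1 | ready=[2, 6] | order so far=[0]
  pop 2: indeg[3]->0; indeg[4]->1; indeg[5]->3 | ready=[3, 6] | order so far=[0, 2]
  pop 3: indeg[4]->0; indeg[5]->2 | ready=[4, 6] | order so far=[0, 2, 3]
  pop 4: indeg[1]->1; indeg[5]->1 | ready=[6] | order so far=[0, 2, 3, 4]
  pop 6: indeg[1]->0 | ready=[1] | order so far=[0, 2, 3, 4, 6]
  pop 1: indeg[5]->0 | ready=[5] | order so far=[0, 2, 3, 4, 6, 1]
  pop 5: no out-edges | ready=[] | order so far=[0, 2, 3, 4, 6, 1, 5]
New canonical toposort: [0, 2, 3, 4, 6, 1, 5]
Compare positions:
  Node 0: index 0 -> 0 (same)
  Node 1: index 5 -> 5 (same)
  Node 2: index 1 -> 1 (same)
  Node 3: index 2 -> 2 (same)
  Node 4: index 3 -> 3 (same)
  Node 5: index 6 -> 6 (same)
  Node 6: index 4 -> 4 (same)
Nodes that changed position: none

Answer: none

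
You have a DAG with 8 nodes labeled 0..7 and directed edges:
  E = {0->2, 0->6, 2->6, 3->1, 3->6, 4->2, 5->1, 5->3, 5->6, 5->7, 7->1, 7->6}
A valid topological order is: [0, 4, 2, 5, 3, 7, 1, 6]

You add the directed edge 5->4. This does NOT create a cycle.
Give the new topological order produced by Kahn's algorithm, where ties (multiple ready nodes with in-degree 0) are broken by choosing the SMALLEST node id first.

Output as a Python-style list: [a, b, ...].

Old toposort: [0, 4, 2, 5, 3, 7, 1, 6]
Added edge: 5->4
Position of 5 (3) > position of 4 (1). Must reorder: 5 must now come before 4.
Run Kahn's algorithm (break ties by smallest node id):
  initial in-degrees: [0, 3, 2, 1, 1, 0, 5, 1]
  ready (indeg=0): [0, 5]
  pop 0: indeg[2]->1; indeg[6]->4 | ready=[5] | order so far=[0]
  pop 5: indeg[1]->2; indeg[3]->0; indeg[4]->0; indeg[6]->3; indeg[7]->0 | ready=[3, 4, 7] | order so far=[0, 5]
  pop 3: indeg[1]->1; indeg[6]->2 | ready=[4, 7] | order so far=[0, 5, 3]
  pop 4: indeg[2]->0 | ready=[2, 7] | order so far=[0, 5, 3, 4]
  pop 2: indeg[6]->1 | ready=[7] | order so far=[0, 5, 3, 4, 2]
  pop 7: indeg[1]->0; indeg[6]->0 | ready=[1, 6] | order so far=[0, 5, 3, 4, 2, 7]
  pop 1: no out-edges | ready=[6] | order so far=[0, 5, 3, 4, 2, 7, 1]
  pop 6: no out-edges | ready=[] | order so far=[0, 5, 3, 4, 2, 7, 1, 6]
  Result: [0, 5, 3, 4, 2, 7, 1, 6]

Answer: [0, 5, 3, 4, 2, 7, 1, 6]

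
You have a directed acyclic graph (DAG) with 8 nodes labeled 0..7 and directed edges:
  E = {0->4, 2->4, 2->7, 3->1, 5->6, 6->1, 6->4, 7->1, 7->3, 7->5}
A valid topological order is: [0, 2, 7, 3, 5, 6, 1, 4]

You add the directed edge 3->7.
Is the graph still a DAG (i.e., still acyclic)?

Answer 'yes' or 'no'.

Answer: no

Derivation:
Given toposort: [0, 2, 7, 3, 5, 6, 1, 4]
Position of 3: index 3; position of 7: index 2
New edge 3->7: backward (u after v in old order)
Backward edge: old toposort is now invalid. Check if this creates a cycle.
Does 7 already reach 3? Reachable from 7: [1, 3, 4, 5, 6, 7]. YES -> cycle!
Still a DAG? no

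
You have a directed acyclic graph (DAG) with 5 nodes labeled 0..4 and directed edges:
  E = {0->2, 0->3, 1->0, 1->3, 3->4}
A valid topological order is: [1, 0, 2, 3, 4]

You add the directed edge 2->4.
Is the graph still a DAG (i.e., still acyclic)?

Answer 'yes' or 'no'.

Answer: yes

Derivation:
Given toposort: [1, 0, 2, 3, 4]
Position of 2: index 2; position of 4: index 4
New edge 2->4: forward
Forward edge: respects the existing order. Still a DAG, same toposort still valid.
Still a DAG? yes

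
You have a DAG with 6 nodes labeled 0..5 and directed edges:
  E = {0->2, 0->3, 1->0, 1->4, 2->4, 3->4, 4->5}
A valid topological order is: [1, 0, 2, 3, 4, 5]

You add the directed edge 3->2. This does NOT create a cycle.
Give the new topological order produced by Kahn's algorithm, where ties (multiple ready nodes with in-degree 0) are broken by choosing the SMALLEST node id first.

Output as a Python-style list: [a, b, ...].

Old toposort: [1, 0, 2, 3, 4, 5]
Added edge: 3->2
Position of 3 (3) > position of 2 (2). Must reorder: 3 must now come before 2.
Run Kahn's algorithm (break ties by smallest node id):
  initial in-degrees: [1, 0, 2, 1, 3, 1]
  ready (indeg=0): [1]
  pop 1: indeg[0]->0; indeg[4]->2 | ready=[0] | order so far=[1]
  pop 0: indeg[2]->1; indeg[3]->0 | ready=[3] | order so far=[1, 0]
  pop 3: indeg[2]->0; indeg[4]->1 | ready=[2] | order so far=[1, 0, 3]
  pop 2: indeg[4]->0 | ready=[4] | order so far=[1, 0, 3, 2]
  pop 4: indeg[5]->0 | ready=[5] | order so far=[1, 0, 3, 2, 4]
  pop 5: no out-edges | ready=[] | order so far=[1, 0, 3, 2, 4, 5]
  Result: [1, 0, 3, 2, 4, 5]

Answer: [1, 0, 3, 2, 4, 5]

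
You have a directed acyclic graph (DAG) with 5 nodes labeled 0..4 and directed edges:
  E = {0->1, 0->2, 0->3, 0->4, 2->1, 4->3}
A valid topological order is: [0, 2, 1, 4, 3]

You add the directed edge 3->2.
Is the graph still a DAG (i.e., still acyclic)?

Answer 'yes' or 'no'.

Given toposort: [0, 2, 1, 4, 3]
Position of 3: index 4; position of 2: index 1
New edge 3->2: backward (u after v in old order)
Backward edge: old toposort is now invalid. Check if this creates a cycle.
Does 2 already reach 3? Reachable from 2: [1, 2]. NO -> still a DAG (reorder needed).
Still a DAG? yes

Answer: yes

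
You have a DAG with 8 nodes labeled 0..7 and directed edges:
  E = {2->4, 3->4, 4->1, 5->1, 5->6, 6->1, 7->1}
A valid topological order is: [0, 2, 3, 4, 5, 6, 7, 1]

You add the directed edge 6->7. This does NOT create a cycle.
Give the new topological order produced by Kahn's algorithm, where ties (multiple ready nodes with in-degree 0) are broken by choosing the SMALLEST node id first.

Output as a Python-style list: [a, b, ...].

Answer: [0, 2, 3, 4, 5, 6, 7, 1]

Derivation:
Old toposort: [0, 2, 3, 4, 5, 6, 7, 1]
Added edge: 6->7
Position of 6 (5) < position of 7 (6). Old order still valid.
Run Kahn's algorithm (break ties by smallest node id):
  initial in-degrees: [0, 4, 0, 0, 2, 0, 1, 1]
  ready (indeg=0): [0, 2, 3, 5]
  pop 0: no out-edges | ready=[2, 3, 5] | order so far=[0]
  pop 2: indeg[4]->1 | ready=[3, 5] | order so far=[0, 2]
  pop 3: indeg[4]->0 | ready=[4, 5] | order so far=[0, 2, 3]
  pop 4: indeg[1]->3 | ready=[5] | order so far=[0, 2, 3, 4]
  pop 5: indeg[1]->2; indeg[6]->0 | ready=[6] | order so far=[0, 2, 3, 4, 5]
  pop 6: indeg[1]->1; indeg[7]->0 | ready=[7] | order so far=[0, 2, 3, 4, 5, 6]
  pop 7: indeg[1]->0 | ready=[1] | order so far=[0, 2, 3, 4, 5, 6, 7]
  pop 1: no out-edges | ready=[] | order so far=[0, 2, 3, 4, 5, 6, 7, 1]
  Result: [0, 2, 3, 4, 5, 6, 7, 1]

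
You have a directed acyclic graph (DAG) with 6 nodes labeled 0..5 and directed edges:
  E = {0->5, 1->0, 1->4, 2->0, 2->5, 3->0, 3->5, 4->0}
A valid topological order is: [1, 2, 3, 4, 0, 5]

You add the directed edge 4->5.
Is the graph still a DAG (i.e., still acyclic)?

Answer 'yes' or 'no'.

Answer: yes

Derivation:
Given toposort: [1, 2, 3, 4, 0, 5]
Position of 4: index 3; position of 5: index 5
New edge 4->5: forward
Forward edge: respects the existing order. Still a DAG, same toposort still valid.
Still a DAG? yes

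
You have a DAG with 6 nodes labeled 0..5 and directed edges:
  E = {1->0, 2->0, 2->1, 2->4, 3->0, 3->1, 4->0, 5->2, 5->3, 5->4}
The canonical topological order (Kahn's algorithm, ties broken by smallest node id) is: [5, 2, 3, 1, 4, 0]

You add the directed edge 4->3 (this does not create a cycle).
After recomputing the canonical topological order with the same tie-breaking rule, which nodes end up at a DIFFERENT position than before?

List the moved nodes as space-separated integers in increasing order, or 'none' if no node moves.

Old toposort: [5, 2, 3, 1, 4, 0]
Added edge 4->3
Recompute Kahn (smallest-id tiebreak):
  initial in-degrees: [4, 2, 1, 2, 2, 0]
  ready (indeg=0): [5]
  pop 5: indeg[2]->0; indeg[3]->1; indeg[4]->1 | ready=[2] | order so far=[5]
  pop 2: indeg[0]->3; indeg[1]->1; indeg[4]->0 | ready=[4] | order so far=[5, 2]
  pop 4: indeg[0]->2; indeg[3]->0 | ready=[3] | order so far=[5, 2, 4]
  pop 3: indeg[0]->1; indeg[1]->0 | ready=[1] | order so far=[5, 2, 4, 3]
  pop 1: indeg[0]->0 | ready=[0] | order so far=[5, 2, 4, 3, 1]
  pop 0: no out-edges | ready=[] | order so far=[5, 2, 4, 3, 1, 0]
New canonical toposort: [5, 2, 4, 3, 1, 0]
Compare positions:
  Node 0: index 5 -> 5 (same)
  Node 1: index 3 -> 4 (moved)
  Node 2: index 1 -> 1 (same)
  Node 3: index 2 -> 3 (moved)
  Node 4: index 4 -> 2 (moved)
  Node 5: index 0 -> 0 (same)
Nodes that changed position: 1 3 4

Answer: 1 3 4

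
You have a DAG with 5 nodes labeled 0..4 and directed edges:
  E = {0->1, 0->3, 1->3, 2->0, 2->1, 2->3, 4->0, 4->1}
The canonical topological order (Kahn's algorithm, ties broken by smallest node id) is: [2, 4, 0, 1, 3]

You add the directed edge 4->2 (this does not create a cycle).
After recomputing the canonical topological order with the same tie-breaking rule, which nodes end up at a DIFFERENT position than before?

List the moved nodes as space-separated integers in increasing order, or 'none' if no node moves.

Old toposort: [2, 4, 0, 1, 3]
Added edge 4->2
Recompute Kahn (smallest-id tiebreak):
  initial in-degrees: [2, 3, 1, 3, 0]
  ready (indeg=0): [4]
  pop 4: indeg[0]->1; indeg[1]->2; indeg[2]->0 | ready=[2] | order so far=[4]
  pop 2: indeg[0]->0; indeg[1]->1; indeg[3]->2 | ready=[0] | order so far=[4, 2]
  pop 0: indeg[1]->0; indeg[3]->1 | ready=[1] | order so far=[4, 2, 0]
  pop 1: indeg[3]->0 | ready=[3] | order so far=[4, 2, 0, 1]
  pop 3: no out-edges | ready=[] | order so far=[4, 2, 0, 1, 3]
New canonical toposort: [4, 2, 0, 1, 3]
Compare positions:
  Node 0: index 2 -> 2 (same)
  Node 1: index 3 -> 3 (same)
  Node 2: index 0 -> 1 (moved)
  Node 3: index 4 -> 4 (same)
  Node 4: index 1 -> 0 (moved)
Nodes that changed position: 2 4

Answer: 2 4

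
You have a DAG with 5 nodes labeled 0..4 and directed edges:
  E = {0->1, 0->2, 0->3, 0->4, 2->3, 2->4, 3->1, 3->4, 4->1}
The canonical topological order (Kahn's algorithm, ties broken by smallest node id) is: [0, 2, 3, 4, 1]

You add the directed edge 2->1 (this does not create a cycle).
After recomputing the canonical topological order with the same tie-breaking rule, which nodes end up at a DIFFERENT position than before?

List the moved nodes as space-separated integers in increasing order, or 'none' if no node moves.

Old toposort: [0, 2, 3, 4, 1]
Added edge 2->1
Recompute Kahn (smallest-id tiebreak):
  initial in-degrees: [0, 4, 1, 2, 3]
  ready (indeg=0): [0]
  pop 0: indeg[1]->3; indeg[2]->0; indeg[3]->1; indeg[4]->2 | ready=[2] | order so far=[0]
  pop 2: indeg[1]->2; indeg[3]->0; indeg[4]->1 | ready=[3] | order so far=[0, 2]
  pop 3: indeg[1]->1; indeg[4]->0 | ready=[4] | order so far=[0, 2, 3]
  pop 4: indeg[1]->0 | ready=[1] | order so far=[0, 2, 3, 4]
  pop 1: no out-edges | ready=[] | order so far=[0, 2, 3, 4, 1]
New canonical toposort: [0, 2, 3, 4, 1]
Compare positions:
  Node 0: index 0 -> 0 (same)
  Node 1: index 4 -> 4 (same)
  Node 2: index 1 -> 1 (same)
  Node 3: index 2 -> 2 (same)
  Node 4: index 3 -> 3 (same)
Nodes that changed position: none

Answer: none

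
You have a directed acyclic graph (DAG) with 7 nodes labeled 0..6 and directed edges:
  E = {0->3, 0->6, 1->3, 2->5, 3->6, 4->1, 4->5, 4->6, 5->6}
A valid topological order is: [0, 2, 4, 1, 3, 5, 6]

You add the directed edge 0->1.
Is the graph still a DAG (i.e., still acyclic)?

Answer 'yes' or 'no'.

Answer: yes

Derivation:
Given toposort: [0, 2, 4, 1, 3, 5, 6]
Position of 0: index 0; position of 1: index 3
New edge 0->1: forward
Forward edge: respects the existing order. Still a DAG, same toposort still valid.
Still a DAG? yes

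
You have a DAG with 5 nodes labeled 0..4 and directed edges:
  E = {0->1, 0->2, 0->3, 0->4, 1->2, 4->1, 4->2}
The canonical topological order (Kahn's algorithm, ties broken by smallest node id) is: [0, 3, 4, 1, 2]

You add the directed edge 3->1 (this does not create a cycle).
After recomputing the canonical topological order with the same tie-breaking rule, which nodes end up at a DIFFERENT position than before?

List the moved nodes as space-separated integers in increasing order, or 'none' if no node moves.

Old toposort: [0, 3, 4, 1, 2]
Added edge 3->1
Recompute Kahn (smallest-id tiebreak):
  initial in-degrees: [0, 3, 3, 1, 1]
  ready (indeg=0): [0]
  pop 0: indeg[1]->2; indeg[2]->2; indeg[3]->0; indeg[4]->0 | ready=[3, 4] | order so far=[0]
  pop 3: indeg[1]->1 | ready=[4] | order so far=[0, 3]
  pop 4: indeg[1]->0; indeg[2]->1 | ready=[1] | order so far=[0, 3, 4]
  pop 1: indeg[2]->0 | ready=[2] | order so far=[0, 3, 4, 1]
  pop 2: no out-edges | ready=[] | order so far=[0, 3, 4, 1, 2]
New canonical toposort: [0, 3, 4, 1, 2]
Compare positions:
  Node 0: index 0 -> 0 (same)
  Node 1: index 3 -> 3 (same)
  Node 2: index 4 -> 4 (same)
  Node 3: index 1 -> 1 (same)
  Node 4: index 2 -> 2 (same)
Nodes that changed position: none

Answer: none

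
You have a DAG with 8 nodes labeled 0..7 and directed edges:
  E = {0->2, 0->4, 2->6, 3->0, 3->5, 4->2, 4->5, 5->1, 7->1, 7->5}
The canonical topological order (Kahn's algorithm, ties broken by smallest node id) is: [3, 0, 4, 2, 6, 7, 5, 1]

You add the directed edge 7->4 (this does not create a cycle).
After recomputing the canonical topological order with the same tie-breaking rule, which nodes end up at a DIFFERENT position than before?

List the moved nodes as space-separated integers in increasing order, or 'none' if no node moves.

Old toposort: [3, 0, 4, 2, 6, 7, 5, 1]
Added edge 7->4
Recompute Kahn (smallest-id tiebreak):
  initial in-degrees: [1, 2, 2, 0, 2, 3, 1, 0]
  ready (indeg=0): [3, 7]
  pop 3: indeg[0]->0; indeg[5]->2 | ready=[0, 7] | order so far=[3]
  pop 0: indeg[2]->1; indeg[4]->1 | ready=[7] | order so far=[3, 0]
  pop 7: indeg[1]->1; indeg[4]->0; indeg[5]->1 | ready=[4] | order so far=[3, 0, 7]
  pop 4: indeg[2]->0; indeg[5]->0 | ready=[2, 5] | order so far=[3, 0, 7, 4]
  pop 2: indeg[6]->0 | ready=[5, 6] | order so far=[3, 0, 7, 4, 2]
  pop 5: indeg[1]->0 | ready=[1, 6] | order so far=[3, 0, 7, 4, 2, 5]
  pop 1: no out-edges | ready=[6] | order so far=[3, 0, 7, 4, 2, 5, 1]
  pop 6: no out-edges | ready=[] | order so far=[3, 0, 7, 4, 2, 5, 1, 6]
New canonical toposort: [3, 0, 7, 4, 2, 5, 1, 6]
Compare positions:
  Node 0: index 1 -> 1 (same)
  Node 1: index 7 -> 6 (moved)
  Node 2: index 3 -> 4 (moved)
  Node 3: index 0 -> 0 (same)
  Node 4: index 2 -> 3 (moved)
  Node 5: index 6 -> 5 (moved)
  Node 6: index 4 -> 7 (moved)
  Node 7: index 5 -> 2 (moved)
Nodes that changed position: 1 2 4 5 6 7

Answer: 1 2 4 5 6 7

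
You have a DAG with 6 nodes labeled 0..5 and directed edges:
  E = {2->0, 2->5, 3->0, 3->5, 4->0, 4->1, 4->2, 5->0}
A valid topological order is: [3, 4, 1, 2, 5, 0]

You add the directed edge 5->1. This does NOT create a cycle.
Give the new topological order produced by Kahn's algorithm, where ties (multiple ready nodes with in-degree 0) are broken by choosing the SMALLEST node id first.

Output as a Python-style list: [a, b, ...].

Old toposort: [3, 4, 1, 2, 5, 0]
Added edge: 5->1
Position of 5 (4) > position of 1 (2). Must reorder: 5 must now come before 1.
Run Kahn's algorithm (break ties by smallest node id):
  initial in-degrees: [4, 2, 1, 0, 0, 2]
  ready (indeg=0): [3, 4]
  pop 3: indeg[0]->3; indeg[5]->1 | ready=[4] | order so far=[3]
  pop 4: indeg[0]->2; indeg[1]->1; indeg[2]->0 | ready=[2] | order so far=[3, 4]
  pop 2: indeg[0]->1; indeg[5]->0 | ready=[5] | order so far=[3, 4, 2]
  pop 5: indeg[0]->0; indeg[1]->0 | ready=[0, 1] | order so far=[3, 4, 2, 5]
  pop 0: no out-edges | ready=[1] | order so far=[3, 4, 2, 5, 0]
  pop 1: no out-edges | ready=[] | order so far=[3, 4, 2, 5, 0, 1]
  Result: [3, 4, 2, 5, 0, 1]

Answer: [3, 4, 2, 5, 0, 1]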